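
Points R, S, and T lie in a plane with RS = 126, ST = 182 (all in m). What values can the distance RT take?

56 ≤ RT ≤ 308 m

By the triangle inequality, |126 − 182| ≤ RT ≤ 126 + 182.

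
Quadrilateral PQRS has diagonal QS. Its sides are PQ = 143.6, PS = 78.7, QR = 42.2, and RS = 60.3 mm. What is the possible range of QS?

64.9 < QS < 102.5

From triangle PQS: |143.6 − 78.7| < QS < 143.6 + 78.7, i.e. 64.9 < QS < 222.3.
From triangle RQS: 18.1 < QS < 102.5.
Both must hold, so QS lies in the intersection.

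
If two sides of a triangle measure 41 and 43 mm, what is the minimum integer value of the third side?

The third side must be strictly greater than |41 − 43| = 2.
The smallest integer above 2 is 3.

3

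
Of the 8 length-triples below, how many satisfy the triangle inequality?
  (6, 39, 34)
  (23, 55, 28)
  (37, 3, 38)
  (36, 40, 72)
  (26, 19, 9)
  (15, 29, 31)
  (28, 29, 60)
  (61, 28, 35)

6

(6,34,39): 6+34 > 39 → valid
(23,28,55): 23+28 ≤ 55 → not valid
(3,37,38): 3+37 > 38 → valid
(36,40,72): 36+40 > 72 → valid
(9,19,26): 9+19 > 26 → valid
(15,29,31): 15+29 > 31 → valid
(28,29,60): 28+29 ≤ 60 → not valid
(28,35,61): 28+35 > 61 → valid
6 of the 8 triples form a triangle.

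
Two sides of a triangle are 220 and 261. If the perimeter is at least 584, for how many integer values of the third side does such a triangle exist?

378

Triangle inequality: 41 < x < 481. Perimeter ≥ 584 gives x ≥ 584 − 220 − 261 = 103.
So 103 ≤ x < 481; integers 103 through 480: 378 values.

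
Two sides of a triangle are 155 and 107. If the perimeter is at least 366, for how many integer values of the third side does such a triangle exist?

158

Triangle inequality: 48 < x < 262. Perimeter ≥ 366 gives x ≥ 366 − 155 − 107 = 104.
So 104 ≤ x < 262; integers 104 through 261: 158 values.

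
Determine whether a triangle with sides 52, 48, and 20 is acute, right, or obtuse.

Compare the square of the longest side to the sum of squares of the other two: 20² + 48² = 2704 = 52².

right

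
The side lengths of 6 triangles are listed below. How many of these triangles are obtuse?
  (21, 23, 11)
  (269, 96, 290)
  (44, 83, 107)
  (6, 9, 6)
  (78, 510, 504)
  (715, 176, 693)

3

(21,23,11): 11²+21² = 562 > 529 = 23² → acute
(269,96,290): 96²+269² = 81577 < 84100 = 290² → obtuse
(44,83,107): 44²+83² = 8825 < 11449 = 107² → obtuse
(6,9,6): 6²+6² = 72 < 81 = 9² → obtuse
(78,510,504): 78²+504² = 260100 = 510² → right
(715,176,693): 176²+693² = 511225 = 715² → right
3 of the 6 are obtuse.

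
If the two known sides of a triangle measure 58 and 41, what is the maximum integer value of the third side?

98

The third side must be strictly less than 58 + 41 = 99.
The largest integer below 99 is 98.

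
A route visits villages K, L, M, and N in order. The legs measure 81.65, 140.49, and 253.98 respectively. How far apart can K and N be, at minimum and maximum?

The maximum is all hops collinear in one direction: 81.65 + 140.49 + 253.98 = 476.12.
The longest hop is 253.98; the others sum to 222.14. Folding the others back against it leaves at least 253.98 − 222.14 = 31.84.

31.84 ≤ KN ≤ 476.12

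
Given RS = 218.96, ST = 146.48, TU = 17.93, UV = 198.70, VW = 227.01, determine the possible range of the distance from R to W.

The maximum is all hops collinear in one direction: 218.96 + 146.48 + 17.93 + 198.70 + 227.01 = 809.08.
The longest hop is 227.01; the others sum to 582.07. Since 227.01 ≤ 582.07, the path can fold back on itself completely, so the minimum distance is 0.

0 ≤ RW ≤ 809.08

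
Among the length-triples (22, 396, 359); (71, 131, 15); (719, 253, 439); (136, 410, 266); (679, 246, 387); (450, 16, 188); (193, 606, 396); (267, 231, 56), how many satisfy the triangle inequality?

(22,359,396): 22+359 ≤ 396 → not valid
(15,71,131): 15+71 ≤ 131 → not valid
(253,439,719): 253+439 ≤ 719 → not valid
(136,266,410): 136+266 ≤ 410 → not valid
(246,387,679): 246+387 ≤ 679 → not valid
(16,188,450): 16+188 ≤ 450 → not valid
(193,396,606): 193+396 ≤ 606 → not valid
(56,231,267): 56+231 > 267 → valid
1 of the 8 triples forms a triangle.

1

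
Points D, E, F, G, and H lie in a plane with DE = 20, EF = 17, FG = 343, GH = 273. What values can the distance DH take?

The maximum is all hops collinear in one direction: 20 + 17 + 343 + 273 = 653.
The longest hop is 343; the others sum to 310. Folding the others back against it leaves at least 343 − 310 = 33.

33 ≤ DH ≤ 653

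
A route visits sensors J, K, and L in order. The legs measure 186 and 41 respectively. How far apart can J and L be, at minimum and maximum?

145 ≤ JL ≤ 227

By the triangle inequality, |186 − 41| ≤ JL ≤ 186 + 41.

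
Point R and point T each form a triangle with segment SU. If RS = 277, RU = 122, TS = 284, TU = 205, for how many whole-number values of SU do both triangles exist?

243

From triangle RSU: 155 < SU < 399.
From triangle TSU: 79 < SU < 489.
Intersection: 155 < SU < 399, so integers 156 through 398: 243 values.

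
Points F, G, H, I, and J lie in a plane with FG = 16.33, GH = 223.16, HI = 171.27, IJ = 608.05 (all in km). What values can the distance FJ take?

197.29 ≤ FJ ≤ 1018.81 km

The maximum is all hops collinear in one direction: 16.33 + 223.16 + 171.27 + 608.05 = 1018.81.
The longest hop is 608.05; the others sum to 410.76. Folding the others back against it leaves at least 608.05 − 410.76 = 197.29.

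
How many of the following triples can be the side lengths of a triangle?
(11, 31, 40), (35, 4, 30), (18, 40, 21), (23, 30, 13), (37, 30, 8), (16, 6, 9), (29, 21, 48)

(11,31,40): 11+31 > 40 → valid
(4,30,35): 4+30 ≤ 35 → not valid
(18,21,40): 18+21 ≤ 40 → not valid
(13,23,30): 13+23 > 30 → valid
(8,30,37): 8+30 > 37 → valid
(6,9,16): 6+9 ≤ 16 → not valid
(21,29,48): 21+29 > 48 → valid
4 of the 7 triples form a triangle.

4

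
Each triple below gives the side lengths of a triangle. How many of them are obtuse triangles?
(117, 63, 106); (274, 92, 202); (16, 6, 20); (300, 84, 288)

2

(117,63,106): 63²+106² = 15205 > 13689 = 117² → acute
(274,92,202): 92²+202² = 49268 < 75076 = 274² → obtuse
(16,6,20): 6²+16² = 292 < 400 = 20² → obtuse
(300,84,288): 84²+288² = 90000 = 300² → right
2 of the 4 are obtuse.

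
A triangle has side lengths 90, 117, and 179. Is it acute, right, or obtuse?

Compare the square of the longest side to the sum of squares of the other two: 90² + 117² = 21789 < 32041 = 179².

obtuse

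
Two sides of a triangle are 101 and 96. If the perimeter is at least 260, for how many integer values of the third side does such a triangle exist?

134

Triangle inequality: 5 < x < 197. Perimeter ≥ 260 gives x ≥ 260 − 101 − 96 = 63.
So 63 ≤ x < 197; integers 63 through 196: 134 values.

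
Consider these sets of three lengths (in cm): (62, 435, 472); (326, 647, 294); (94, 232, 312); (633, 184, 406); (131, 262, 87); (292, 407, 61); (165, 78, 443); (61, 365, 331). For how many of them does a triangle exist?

(62,435,472): 62+435 > 472 → valid
(294,326,647): 294+326 ≤ 647 → not valid
(94,232,312): 94+232 > 312 → valid
(184,406,633): 184+406 ≤ 633 → not valid
(87,131,262): 87+131 ≤ 262 → not valid
(61,292,407): 61+292 ≤ 407 → not valid
(78,165,443): 78+165 ≤ 443 → not valid
(61,331,365): 61+331 > 365 → valid
3 of the 8 triples form a triangle.

3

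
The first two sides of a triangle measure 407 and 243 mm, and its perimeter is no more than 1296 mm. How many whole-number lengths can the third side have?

482

Triangle inequality: 164 < x < 650. Perimeter ≤ 1296 gives x ≤ 1296 − 407 − 243 = 646.
So 164 < x ≤ 646; integers 165 through 646: 482 values.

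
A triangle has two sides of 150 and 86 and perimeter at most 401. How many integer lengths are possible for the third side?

101

Triangle inequality: 64 < x < 236. Perimeter ≤ 401 gives x ≤ 401 − 150 − 86 = 165.
So 64 < x ≤ 165; integers 65 through 165: 101 values.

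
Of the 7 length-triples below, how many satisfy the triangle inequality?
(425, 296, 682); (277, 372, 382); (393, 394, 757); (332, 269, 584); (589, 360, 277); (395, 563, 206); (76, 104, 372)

(296,425,682): 296+425 > 682 → valid
(277,372,382): 277+372 > 382 → valid
(393,394,757): 393+394 > 757 → valid
(269,332,584): 269+332 > 584 → valid
(277,360,589): 277+360 > 589 → valid
(206,395,563): 206+395 > 563 → valid
(76,104,372): 76+104 ≤ 372 → not valid
6 of the 7 triples form a triangle.

6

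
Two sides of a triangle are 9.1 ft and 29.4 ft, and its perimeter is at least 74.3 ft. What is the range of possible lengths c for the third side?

Triangle inequality alone gives 20.3 < c < 38.5.
The perimeter condition gives c ≥ 74.3 − 9.1 − 29.4 = 35.8.
Intersecting the two: 35.8 ≤ c < 38.5.

35.8 ≤ c < 38.5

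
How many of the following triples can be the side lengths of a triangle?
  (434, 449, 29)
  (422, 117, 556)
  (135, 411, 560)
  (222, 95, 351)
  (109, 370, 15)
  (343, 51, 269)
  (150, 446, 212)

(29,434,449): 29+434 > 449 → valid
(117,422,556): 117+422 ≤ 556 → not valid
(135,411,560): 135+411 ≤ 560 → not valid
(95,222,351): 95+222 ≤ 351 → not valid
(15,109,370): 15+109 ≤ 370 → not valid
(51,269,343): 51+269 ≤ 343 → not valid
(150,212,446): 150+212 ≤ 446 → not valid
1 of the 7 triples forms a triangle.

1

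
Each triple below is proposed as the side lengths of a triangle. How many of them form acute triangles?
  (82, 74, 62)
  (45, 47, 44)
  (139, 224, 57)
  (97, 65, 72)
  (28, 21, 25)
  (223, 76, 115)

(82,74,62): 62²+74² = 9320 > 6724 = 82² → acute
(45,47,44): 44²+45² = 3961 > 2209 = 47² → acute
(139,224,57): 57+139 ≤ 224, not a triangle
(97,65,72): 65²+72² = 9409 = 97² → right
(28,21,25): 21²+25² = 1066 > 784 = 28² → acute
(223,76,115): 76+115 ≤ 223, not a triangle
3 of the 6 are acute.

3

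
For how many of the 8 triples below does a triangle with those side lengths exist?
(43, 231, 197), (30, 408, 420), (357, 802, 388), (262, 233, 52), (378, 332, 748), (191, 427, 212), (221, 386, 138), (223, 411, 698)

(43,197,231): 43+197 > 231 → valid
(30,408,420): 30+408 > 420 → valid
(357,388,802): 357+388 ≤ 802 → not valid
(52,233,262): 52+233 > 262 → valid
(332,378,748): 332+378 ≤ 748 → not valid
(191,212,427): 191+212 ≤ 427 → not valid
(138,221,386): 138+221 ≤ 386 → not valid
(223,411,698): 223+411 ≤ 698 → not valid
3 of the 8 triples form a triangle.

3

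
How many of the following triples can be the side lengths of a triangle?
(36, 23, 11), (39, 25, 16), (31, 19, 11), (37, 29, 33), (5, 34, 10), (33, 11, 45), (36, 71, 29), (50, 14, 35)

(11,23,36): 11+23 ≤ 36 → not valid
(16,25,39): 16+25 > 39 → valid
(11,19,31): 11+19 ≤ 31 → not valid
(29,33,37): 29+33 > 37 → valid
(5,10,34): 5+10 ≤ 34 → not valid
(11,33,45): 11+33 ≤ 45 → not valid
(29,36,71): 29+36 ≤ 71 → not valid
(14,35,50): 14+35 ≤ 50 → not valid
2 of the 8 triples form a triangle.

2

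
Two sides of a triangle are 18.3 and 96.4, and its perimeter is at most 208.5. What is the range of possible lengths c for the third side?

78.1 < c ≤ 93.8

Triangle inequality alone gives 78.1 < c < 114.7.
The perimeter condition gives c ≤ 208.5 − 18.3 − 96.4 = 93.8.
Intersecting the two: 78.1 < c ≤ 93.8.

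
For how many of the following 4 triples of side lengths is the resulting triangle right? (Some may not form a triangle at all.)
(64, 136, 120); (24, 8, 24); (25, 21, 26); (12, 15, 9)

2

(64,136,120): 64²+120² = 18496 = 136² → right
(24,8,24): 8²+24² = 640 > 576 = 24² → acute
(25,21,26): 21²+25² = 1066 > 676 = 26² → acute
(12,15,9): 9²+12² = 225 = 15² → right
2 of the 4 are right.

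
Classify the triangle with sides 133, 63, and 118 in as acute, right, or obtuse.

acute

Compare the square of the longest side to the sum of squares of the other two: 63² + 118² = 17893 > 17689 = 133².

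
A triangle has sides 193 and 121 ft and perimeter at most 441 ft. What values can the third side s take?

Triangle inequality alone gives 72 < s < 314.
The perimeter condition gives s ≤ 441 − 193 − 121 = 127.
Intersecting the two: 72 < s ≤ 127.

72 < s ≤ 127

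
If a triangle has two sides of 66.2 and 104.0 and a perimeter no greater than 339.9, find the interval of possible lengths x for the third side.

37.8 < x ≤ 169.7

Triangle inequality alone gives 37.8 < x < 170.2.
The perimeter condition gives x ≤ 339.9 − 66.2 − 104.0 = 169.7.
Intersecting the two: 37.8 < x ≤ 169.7.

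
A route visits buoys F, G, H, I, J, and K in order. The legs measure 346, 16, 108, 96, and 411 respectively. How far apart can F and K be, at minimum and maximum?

0 ≤ FK ≤ 977

The maximum is all hops collinear in one direction: 346 + 16 + 108 + 96 + 411 = 977.
The longest hop is 411; the others sum to 566. Since 411 ≤ 566, the path can fold back on itself completely, so the minimum distance is 0.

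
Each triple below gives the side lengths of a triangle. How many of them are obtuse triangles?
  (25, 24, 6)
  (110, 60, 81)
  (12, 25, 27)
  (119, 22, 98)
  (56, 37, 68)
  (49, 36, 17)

5

(25,24,6): 6²+24² = 612 < 625 = 25² → obtuse
(110,60,81): 60²+81² = 10161 < 12100 = 110² → obtuse
(12,25,27): 12²+25² = 769 > 729 = 27² → acute
(119,22,98): 22²+98² = 10088 < 14161 = 119² → obtuse
(56,37,68): 37²+56² = 4505 < 4624 = 68² → obtuse
(49,36,17): 17²+36² = 1585 < 2401 = 49² → obtuse
5 of the 6 are obtuse.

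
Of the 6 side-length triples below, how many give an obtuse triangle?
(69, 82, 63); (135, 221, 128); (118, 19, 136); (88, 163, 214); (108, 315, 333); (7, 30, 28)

4

(69,82,63): 63²+69² = 8730 > 6724 = 82² → acute
(135,221,128): 128²+135² = 34609 < 48841 = 221² → obtuse
(118,19,136): 19²+118² = 14285 < 18496 = 136² → obtuse
(88,163,214): 88²+163² = 34313 < 45796 = 214² → obtuse
(108,315,333): 108²+315² = 110889 = 333² → right
(7,30,28): 7²+28² = 833 < 900 = 30² → obtuse
4 of the 6 are obtuse.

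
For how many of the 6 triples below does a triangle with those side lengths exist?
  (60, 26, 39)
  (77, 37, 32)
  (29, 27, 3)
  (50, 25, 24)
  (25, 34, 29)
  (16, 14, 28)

4

(26,39,60): 26+39 > 60 → valid
(32,37,77): 32+37 ≤ 77 → not valid
(3,27,29): 3+27 > 29 → valid
(24,25,50): 24+25 ≤ 50 → not valid
(25,29,34): 25+29 > 34 → valid
(14,16,28): 14+16 > 28 → valid
4 of the 6 triples form a triangle.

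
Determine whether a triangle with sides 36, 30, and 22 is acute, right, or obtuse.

Compare the square of the longest side to the sum of squares of the other two: 22² + 30² = 1384 > 1296 = 36².

acute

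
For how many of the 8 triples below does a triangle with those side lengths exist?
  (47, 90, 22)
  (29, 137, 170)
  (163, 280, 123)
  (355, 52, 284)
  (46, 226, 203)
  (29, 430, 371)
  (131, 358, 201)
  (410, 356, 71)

(22,47,90): 22+47 ≤ 90 → not valid
(29,137,170): 29+137 ≤ 170 → not valid
(123,163,280): 123+163 > 280 → valid
(52,284,355): 52+284 ≤ 355 → not valid
(46,203,226): 46+203 > 226 → valid
(29,371,430): 29+371 ≤ 430 → not valid
(131,201,358): 131+201 ≤ 358 → not valid
(71,356,410): 71+356 > 410 → valid
3 of the 8 triples form a triangle.

3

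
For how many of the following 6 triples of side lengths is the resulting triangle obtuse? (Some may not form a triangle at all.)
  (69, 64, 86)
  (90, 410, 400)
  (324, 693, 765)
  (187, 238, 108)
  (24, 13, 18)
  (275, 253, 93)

(69,64,86): 64²+69² = 8857 > 7396 = 86² → acute
(90,410,400): 90²+400² = 168100 = 410² → right
(324,693,765): 324²+693² = 585225 = 765² → right
(187,238,108): 108²+187² = 46633 < 56644 = 238² → obtuse
(24,13,18): 13²+18² = 493 < 576 = 24² → obtuse
(275,253,93): 93²+253² = 72658 < 75625 = 275² → obtuse
3 of the 6 are obtuse.

3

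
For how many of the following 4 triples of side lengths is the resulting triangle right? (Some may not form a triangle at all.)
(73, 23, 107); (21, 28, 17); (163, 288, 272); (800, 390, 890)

(73,23,107): 23+73 ≤ 107, not a triangle
(21,28,17): 17²+21² = 730 < 784 = 28² → obtuse
(163,288,272): 163²+272² = 100553 > 82944 = 288² → acute
(800,390,890): 390²+800² = 792100 = 890² → right
1 of the 4 is right.

1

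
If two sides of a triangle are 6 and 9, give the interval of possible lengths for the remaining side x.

By the triangle inequality, x must be less than 6 + 9 = 15 and greater than |6 − 9| = 3.

3 < x < 15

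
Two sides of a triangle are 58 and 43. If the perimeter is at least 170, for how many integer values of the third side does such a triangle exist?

Triangle inequality: 15 < x < 101. Perimeter ≥ 170 gives x ≥ 170 − 58 − 43 = 69.
So 69 ≤ x < 101; integers 69 through 100: 32 values.

32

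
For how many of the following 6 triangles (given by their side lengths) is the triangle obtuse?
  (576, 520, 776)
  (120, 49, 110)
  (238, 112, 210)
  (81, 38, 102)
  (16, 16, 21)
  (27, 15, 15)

2

(576,520,776): 520²+576² = 602176 = 776² → right
(120,49,110): 49²+110² = 14501 > 14400 = 120² → acute
(238,112,210): 112²+210² = 56644 = 238² → right
(81,38,102): 38²+81² = 8005 < 10404 = 102² → obtuse
(16,16,21): 16²+16² = 512 > 441 = 21² → acute
(27,15,15): 15²+15² = 450 < 729 = 27² → obtuse
2 of the 6 are obtuse.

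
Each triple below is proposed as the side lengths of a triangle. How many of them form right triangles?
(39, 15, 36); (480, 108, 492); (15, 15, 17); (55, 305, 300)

3

(39,15,36): 15²+36² = 1521 = 39² → right
(480,108,492): 108²+480² = 242064 = 492² → right
(15,15,17): 15²+15² = 450 > 289 = 17² → acute
(55,305,300): 55²+300² = 93025 = 305² → right
3 of the 4 are right.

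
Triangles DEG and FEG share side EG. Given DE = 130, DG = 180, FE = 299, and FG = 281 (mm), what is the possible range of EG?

50 < EG < 310

From triangle DEG: |130 − 180| < EG < 130 + 180, i.e. 50 < EG < 310.
From triangle FEG: 18 < EG < 580.
Both must hold, so EG lies in the intersection.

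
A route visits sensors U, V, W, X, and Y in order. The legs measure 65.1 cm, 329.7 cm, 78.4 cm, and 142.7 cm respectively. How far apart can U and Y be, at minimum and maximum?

The maximum is all hops collinear in one direction: 65.1 + 329.7 + 78.4 + 142.7 = 615.9.
The longest hop is 329.7; the others sum to 286.2. Folding the others back against it leaves at least 329.7 − 286.2 = 43.5.

43.5 ≤ UY ≤ 615.9 cm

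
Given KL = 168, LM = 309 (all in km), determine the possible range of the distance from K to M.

141 ≤ KM ≤ 477 km

By the triangle inequality, |168 − 309| ≤ KM ≤ 168 + 309.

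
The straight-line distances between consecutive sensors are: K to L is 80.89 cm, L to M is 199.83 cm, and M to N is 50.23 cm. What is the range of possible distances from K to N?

The maximum is all hops collinear in one direction: 80.89 + 199.83 + 50.23 = 330.95.
The longest hop is 199.83; the others sum to 131.12. Folding the others back against it leaves at least 199.83 − 131.12 = 68.71.

68.71 ≤ KN ≤ 330.95 cm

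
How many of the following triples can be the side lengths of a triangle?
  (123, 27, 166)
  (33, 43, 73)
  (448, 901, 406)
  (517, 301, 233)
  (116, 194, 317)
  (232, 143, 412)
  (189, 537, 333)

2

(27,123,166): 27+123 ≤ 166 → not valid
(33,43,73): 33+43 > 73 → valid
(406,448,901): 406+448 ≤ 901 → not valid
(233,301,517): 233+301 > 517 → valid
(116,194,317): 116+194 ≤ 317 → not valid
(143,232,412): 143+232 ≤ 412 → not valid
(189,333,537): 189+333 ≤ 537 → not valid
2 of the 7 triples form a triangle.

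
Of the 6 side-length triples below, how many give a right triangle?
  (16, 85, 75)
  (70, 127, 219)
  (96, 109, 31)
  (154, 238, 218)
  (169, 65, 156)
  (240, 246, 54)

2

(16,85,75): 16²+75² = 5881 < 7225 = 85² → obtuse
(70,127,219): 70+127 ≤ 219, not a triangle
(96,109,31): 31²+96² = 10177 < 11881 = 109² → obtuse
(154,238,218): 154²+218² = 71240 > 56644 = 238² → acute
(169,65,156): 65²+156² = 28561 = 169² → right
(240,246,54): 54²+240² = 60516 = 246² → right
2 of the 6 are right.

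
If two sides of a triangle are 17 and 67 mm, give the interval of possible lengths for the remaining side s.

By the triangle inequality, s must be less than 17 + 67 = 84 and greater than |17 − 67| = 50.

50 < s < 84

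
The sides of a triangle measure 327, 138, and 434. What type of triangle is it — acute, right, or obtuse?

Compare the square of the longest side to the sum of squares of the other two: 138² + 327² = 125973 < 188356 = 434².

obtuse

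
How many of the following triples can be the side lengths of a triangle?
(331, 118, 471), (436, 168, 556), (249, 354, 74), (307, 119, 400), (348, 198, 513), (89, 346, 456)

3

(118,331,471): 118+331 ≤ 471 → not valid
(168,436,556): 168+436 > 556 → valid
(74,249,354): 74+249 ≤ 354 → not valid
(119,307,400): 119+307 > 400 → valid
(198,348,513): 198+348 > 513 → valid
(89,346,456): 89+346 ≤ 456 → not valid
3 of the 6 triples form a triangle.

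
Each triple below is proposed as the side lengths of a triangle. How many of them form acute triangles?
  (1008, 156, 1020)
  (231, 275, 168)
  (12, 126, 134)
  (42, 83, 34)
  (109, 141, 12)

(1008,156,1020): 156²+1008² = 1040400 = 1020² → right
(231,275,168): 168²+231² = 81585 > 75625 = 275² → acute
(12,126,134): 12²+126² = 16020 < 17956 = 134² → obtuse
(42,83,34): 34+42 ≤ 83, not a triangle
(109,141,12): 12+109 ≤ 141, not a triangle
1 of the 5 is acute.

1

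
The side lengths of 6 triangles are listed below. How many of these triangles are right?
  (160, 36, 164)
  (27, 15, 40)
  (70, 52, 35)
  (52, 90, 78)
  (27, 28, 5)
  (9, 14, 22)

1

(160,36,164): 36²+160² = 26896 = 164² → right
(27,15,40): 15²+27² = 954 < 1600 = 40² → obtuse
(70,52,35): 35²+52² = 3929 < 4900 = 70² → obtuse
(52,90,78): 52²+78² = 8788 > 8100 = 90² → acute
(27,28,5): 5²+27² = 754 < 784 = 28² → obtuse
(9,14,22): 9²+14² = 277 < 484 = 22² → obtuse
1 of the 6 is right.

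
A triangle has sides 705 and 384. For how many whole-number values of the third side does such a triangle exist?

767

The third side lies in the open interval (321, 1089).
Integers from 322 to 1088 inclusive: 1088 − 322 + 1 = 767.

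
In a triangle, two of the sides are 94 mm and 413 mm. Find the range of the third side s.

319 < s < 507 (mm)

By the triangle inequality, s must be less than 94 + 413 = 507 and greater than |94 − 413| = 319.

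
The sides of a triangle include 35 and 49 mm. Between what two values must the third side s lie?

14 < s < 84

By the triangle inequality, s must be less than 35 + 49 = 84 and greater than |35 − 49| = 14.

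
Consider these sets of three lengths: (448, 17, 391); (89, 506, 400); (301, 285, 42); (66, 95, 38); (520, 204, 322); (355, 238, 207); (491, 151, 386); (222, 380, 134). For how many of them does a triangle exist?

5

(17,391,448): 17+391 ≤ 448 → not valid
(89,400,506): 89+400 ≤ 506 → not valid
(42,285,301): 42+285 > 301 → valid
(38,66,95): 38+66 > 95 → valid
(204,322,520): 204+322 > 520 → valid
(207,238,355): 207+238 > 355 → valid
(151,386,491): 151+386 > 491 → valid
(134,222,380): 134+222 ≤ 380 → not valid
5 of the 8 triples form a triangle.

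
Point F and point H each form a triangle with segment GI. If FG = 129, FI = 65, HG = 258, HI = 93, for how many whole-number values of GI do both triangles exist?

28

From triangle FGI: 64 < GI < 194.
From triangle HGI: 165 < GI < 351.
Intersection: 165 < GI < 194, so integers 166 through 193: 28 values.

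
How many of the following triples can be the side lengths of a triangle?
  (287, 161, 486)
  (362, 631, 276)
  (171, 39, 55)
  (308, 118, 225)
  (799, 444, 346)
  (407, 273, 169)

(161,287,486): 161+287 ≤ 486 → not valid
(276,362,631): 276+362 > 631 → valid
(39,55,171): 39+55 ≤ 171 → not valid
(118,225,308): 118+225 > 308 → valid
(346,444,799): 346+444 ≤ 799 → not valid
(169,273,407): 169+273 > 407 → valid
3 of the 6 triples form a triangle.

3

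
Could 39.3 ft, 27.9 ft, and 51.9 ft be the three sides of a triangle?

The longest side is 51.9, and the other two sum to 67.2.
Since 67.2 > 51.9, the triangle inequality holds.

Yes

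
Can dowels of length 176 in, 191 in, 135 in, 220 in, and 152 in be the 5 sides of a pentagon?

A pentagon exists iff every side is shorter than the sum of the others — equivalently, the longest side is less than the sum of the rest.
Longest side 220 < 654 (sum of the remaining 4), so yes.

Yes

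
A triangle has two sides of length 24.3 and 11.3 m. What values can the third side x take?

By the triangle inequality, x must be less than 24.3 + 11.3 = 35.6 and greater than |24.3 − 11.3| = 13.0.

13.0 < x < 35.6 (m)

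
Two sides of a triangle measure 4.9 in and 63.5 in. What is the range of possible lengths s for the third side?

By the triangle inequality, s must be less than 4.9 + 63.5 = 68.4 and greater than |4.9 − 63.5| = 58.6.

58.6 < s < 68.4 (in)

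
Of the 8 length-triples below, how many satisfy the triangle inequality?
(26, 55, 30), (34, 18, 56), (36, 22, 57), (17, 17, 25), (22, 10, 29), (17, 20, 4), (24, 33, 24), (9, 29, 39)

(26,30,55): 26+30 > 55 → valid
(18,34,56): 18+34 ≤ 56 → not valid
(22,36,57): 22+36 > 57 → valid
(17,17,25): 17+17 > 25 → valid
(10,22,29): 10+22 > 29 → valid
(4,17,20): 4+17 > 20 → valid
(24,24,33): 24+24 > 33 → valid
(9,29,39): 9+29 ≤ 39 → not valid
6 of the 8 triples form a triangle.

6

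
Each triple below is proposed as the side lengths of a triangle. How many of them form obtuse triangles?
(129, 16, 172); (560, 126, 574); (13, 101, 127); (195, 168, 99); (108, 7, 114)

(129,16,172): 16+129 ≤ 172, not a triangle
(560,126,574): 126²+560² = 329476 = 574² → right
(13,101,127): 13+101 ≤ 127, not a triangle
(195,168,99): 99²+168² = 38025 = 195² → right
(108,7,114): 7²+108² = 11713 < 12996 = 114² → obtuse
1 of the 5 is obtuse.

1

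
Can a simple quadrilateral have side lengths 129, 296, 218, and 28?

A quadrilateral exists iff every side is shorter than the sum of the others — equivalently, the longest side is less than the sum of the rest.
Longest side 296 < 375 (sum of the remaining 3), so yes.

Yes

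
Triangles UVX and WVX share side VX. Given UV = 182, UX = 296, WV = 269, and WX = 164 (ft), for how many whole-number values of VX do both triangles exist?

318

From triangle UVX: 114 < VX < 478.
From triangle WVX: 105 < VX < 433.
Intersection: 114 < VX < 433, so integers 115 through 432: 318 values.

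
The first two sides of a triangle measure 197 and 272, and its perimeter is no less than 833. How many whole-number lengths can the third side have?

Triangle inequality: 75 < x < 469. Perimeter ≥ 833 gives x ≥ 833 − 197 − 272 = 364.
So 364 ≤ x < 469; integers 364 through 468: 105 values.

105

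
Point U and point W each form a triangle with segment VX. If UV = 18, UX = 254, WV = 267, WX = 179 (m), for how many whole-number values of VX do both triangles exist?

From triangle UVX: 236 < VX < 272.
From triangle WVX: 88 < VX < 446.
Intersection: 236 < VX < 272, so integers 237 through 271: 35 values.

35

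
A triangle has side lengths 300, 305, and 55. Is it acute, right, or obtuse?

Compare the square of the longest side to the sum of squares of the other two: 55² + 300² = 93025 = 305².

right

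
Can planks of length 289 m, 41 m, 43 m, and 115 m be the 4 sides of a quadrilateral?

For a quadrilateral, each side must be shorter than the sum of the others.
Here the longest side is 289, but the remaining 3 sides sum to only 199.

No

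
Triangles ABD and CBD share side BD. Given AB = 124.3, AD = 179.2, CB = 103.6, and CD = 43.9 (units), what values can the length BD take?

59.7 < BD < 147.5

From triangle ABD: |124.3 − 179.2| < BD < 124.3 + 179.2, i.e. 54.9 < BD < 303.5.
From triangle CBD: 59.7 < BD < 147.5.
Both must hold, so BD lies in the intersection.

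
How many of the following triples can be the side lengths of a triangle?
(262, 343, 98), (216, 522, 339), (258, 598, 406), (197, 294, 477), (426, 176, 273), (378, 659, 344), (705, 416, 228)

(98,262,343): 98+262 > 343 → valid
(216,339,522): 216+339 > 522 → valid
(258,406,598): 258+406 > 598 → valid
(197,294,477): 197+294 > 477 → valid
(176,273,426): 176+273 > 426 → valid
(344,378,659): 344+378 > 659 → valid
(228,416,705): 228+416 ≤ 705 → not valid
6 of the 7 triples form a triangle.

6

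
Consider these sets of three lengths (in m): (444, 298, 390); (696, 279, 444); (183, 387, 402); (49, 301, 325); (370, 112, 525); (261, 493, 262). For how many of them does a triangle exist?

5

(298,390,444): 298+390 > 444 → valid
(279,444,696): 279+444 > 696 → valid
(183,387,402): 183+387 > 402 → valid
(49,301,325): 49+301 > 325 → valid
(112,370,525): 112+370 ≤ 525 → not valid
(261,262,493): 261+262 > 493 → valid
5 of the 6 triples form a triangle.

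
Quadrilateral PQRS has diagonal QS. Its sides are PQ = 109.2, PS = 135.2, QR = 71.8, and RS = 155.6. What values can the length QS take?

83.8 < QS < 227.4

From triangle PQS: |109.2 − 135.2| < QS < 109.2 + 135.2, i.e. 26.0 < QS < 244.4.
From triangle RQS: 83.8 < QS < 227.4.
Both must hold, so QS lies in the intersection.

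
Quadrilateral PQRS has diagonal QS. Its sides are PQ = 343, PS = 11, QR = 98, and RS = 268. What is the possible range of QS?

332 < QS < 354

From triangle PQS: |343 − 11| < QS < 343 + 11, i.e. 332 < QS < 354.
From triangle RQS: 170 < QS < 366.
Both must hold, so QS lies in the intersection.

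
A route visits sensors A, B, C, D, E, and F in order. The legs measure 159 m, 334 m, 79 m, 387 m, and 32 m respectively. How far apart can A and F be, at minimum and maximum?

0 ≤ AF ≤ 991 m

The maximum is all hops collinear in one direction: 159 + 334 + 79 + 387 + 32 = 991.
The longest hop is 387; the others sum to 604. Since 387 ≤ 604, the path can fold back on itself completely, so the minimum distance is 0.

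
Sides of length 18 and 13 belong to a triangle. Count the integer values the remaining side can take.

The third side lies in the open interval (5, 31).
Integers from 6 to 30 inclusive: 30 − 6 + 1 = 25.

25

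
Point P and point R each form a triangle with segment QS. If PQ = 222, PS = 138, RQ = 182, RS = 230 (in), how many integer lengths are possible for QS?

275

From triangle PQS: 84 < QS < 360.
From triangle RQS: 48 < QS < 412.
Intersection: 84 < QS < 360, so integers 85 through 359: 275 values.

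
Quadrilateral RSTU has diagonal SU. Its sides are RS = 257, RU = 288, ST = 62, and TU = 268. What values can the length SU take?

206 < SU < 330

From triangle RSU: |257 − 288| < SU < 257 + 288, i.e. 31 < SU < 545.
From triangle TSU: 206 < SU < 330.
Both must hold, so SU lies in the intersection.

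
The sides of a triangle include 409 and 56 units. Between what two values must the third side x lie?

353 < x < 465

By the triangle inequality, x must be less than 409 + 56 = 465 and greater than |409 − 56| = 353.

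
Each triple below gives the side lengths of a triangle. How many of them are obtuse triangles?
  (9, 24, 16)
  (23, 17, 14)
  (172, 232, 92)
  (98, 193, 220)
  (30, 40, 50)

(9,24,16): 9²+16² = 337 < 576 = 24² → obtuse
(23,17,14): 14²+17² = 485 < 529 = 23² → obtuse
(172,232,92): 92²+172² = 38048 < 53824 = 232² → obtuse
(98,193,220): 98²+193² = 46853 < 48400 = 220² → obtuse
(30,40,50): 30²+40² = 2500 = 50² → right
4 of the 5 are obtuse.

4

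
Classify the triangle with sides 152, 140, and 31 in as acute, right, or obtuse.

Compare the square of the longest side to the sum of squares of the other two: 31² + 140² = 20561 < 23104 = 152².

obtuse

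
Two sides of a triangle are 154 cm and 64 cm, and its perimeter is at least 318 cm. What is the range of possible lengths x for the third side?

100 ≤ x < 218

Triangle inequality alone gives 90 < x < 218.
The perimeter condition gives x ≥ 318 − 154 − 64 = 100.
Intersecting the two: 100 ≤ x < 218.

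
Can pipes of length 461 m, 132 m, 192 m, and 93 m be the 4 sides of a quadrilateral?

For a quadrilateral, each side must be shorter than the sum of the others.
Here the longest side is 461, but the remaining 3 sides sum to only 417.

No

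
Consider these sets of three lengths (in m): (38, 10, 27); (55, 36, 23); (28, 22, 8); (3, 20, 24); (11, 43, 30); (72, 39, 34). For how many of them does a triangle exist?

(10,27,38): 10+27 ≤ 38 → not valid
(23,36,55): 23+36 > 55 → valid
(8,22,28): 8+22 > 28 → valid
(3,20,24): 3+20 ≤ 24 → not valid
(11,30,43): 11+30 ≤ 43 → not valid
(34,39,72): 34+39 > 72 → valid
3 of the 6 triples form a triangle.

3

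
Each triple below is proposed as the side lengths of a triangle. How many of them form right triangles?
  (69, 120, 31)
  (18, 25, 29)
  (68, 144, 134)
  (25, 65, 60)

1

(69,120,31): 31+69 ≤ 120, not a triangle
(18,25,29): 18²+25² = 949 > 841 = 29² → acute
(68,144,134): 68²+134² = 22580 > 20736 = 144² → acute
(25,65,60): 25²+60² = 4225 = 65² → right
1 of the 4 is right.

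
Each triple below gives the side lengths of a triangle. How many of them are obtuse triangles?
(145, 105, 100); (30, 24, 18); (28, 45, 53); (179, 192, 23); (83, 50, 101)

2

(145,105,100): 100²+105² = 21025 = 145² → right
(30,24,18): 18²+24² = 900 = 30² → right
(28,45,53): 28²+45² = 2809 = 53² → right
(179,192,23): 23²+179² = 32570 < 36864 = 192² → obtuse
(83,50,101): 50²+83² = 9389 < 10201 = 101² → obtuse
2 of the 5 are obtuse.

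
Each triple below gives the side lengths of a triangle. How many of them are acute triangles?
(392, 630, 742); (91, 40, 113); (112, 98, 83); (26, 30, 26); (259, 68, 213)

(392,630,742): 392²+630² = 550564 = 742² → right
(91,40,113): 40²+91² = 9881 < 12769 = 113² → obtuse
(112,98,83): 83²+98² = 16493 > 12544 = 112² → acute
(26,30,26): 26²+26² = 1352 > 900 = 30² → acute
(259,68,213): 68²+213² = 49993 < 67081 = 259² → obtuse
2 of the 5 are acute.

2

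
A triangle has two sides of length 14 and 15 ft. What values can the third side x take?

By the triangle inequality, x must be less than 14 + 15 = 29 and greater than |14 − 15| = 1.

1 < x < 29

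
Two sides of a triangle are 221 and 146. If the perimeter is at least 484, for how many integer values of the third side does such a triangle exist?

250

Triangle inequality: 75 < x < 367. Perimeter ≥ 484 gives x ≥ 484 − 221 − 146 = 117.
So 117 ≤ x < 367; integers 117 through 366: 250 values.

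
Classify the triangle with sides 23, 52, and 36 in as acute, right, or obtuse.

obtuse

Compare the square of the longest side to the sum of squares of the other two: 23² + 36² = 1825 < 2704 = 52².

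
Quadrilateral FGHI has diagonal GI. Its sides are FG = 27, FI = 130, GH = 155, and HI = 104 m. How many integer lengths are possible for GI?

53

From triangle FGI: 103 < GI < 157.
From triangle HGI: 51 < GI < 259.
Intersection: 103 < GI < 157, so integers 104 through 156: 53 values.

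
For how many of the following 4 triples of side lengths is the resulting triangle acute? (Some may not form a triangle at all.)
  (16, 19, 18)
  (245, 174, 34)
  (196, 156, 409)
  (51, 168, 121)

(16,19,18): 16²+18² = 580 > 361 = 19² → acute
(245,174,34): 34+174 ≤ 245, not a triangle
(196,156,409): 156+196 ≤ 409, not a triangle
(51,168,121): 51²+121² = 17242 < 28224 = 168² → obtuse
1 of the 4 is acute.

1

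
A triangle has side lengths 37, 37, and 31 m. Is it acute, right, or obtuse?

Compare the square of the longest side to the sum of squares of the other two: 31² + 37² = 2330 > 1369 = 37².

acute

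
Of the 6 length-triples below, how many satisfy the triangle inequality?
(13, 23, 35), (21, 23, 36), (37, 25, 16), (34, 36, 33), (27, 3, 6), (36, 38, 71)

(13,23,35): 13+23 > 35 → valid
(21,23,36): 21+23 > 36 → valid
(16,25,37): 16+25 > 37 → valid
(33,34,36): 33+34 > 36 → valid
(3,6,27): 3+6 ≤ 27 → not valid
(36,38,71): 36+38 > 71 → valid
5 of the 6 triples form a triangle.

5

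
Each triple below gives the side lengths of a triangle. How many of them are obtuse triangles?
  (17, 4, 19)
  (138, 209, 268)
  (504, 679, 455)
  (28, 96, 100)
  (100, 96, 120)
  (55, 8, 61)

3

(17,4,19): 4²+17² = 305 < 361 = 19² → obtuse
(138,209,268): 138²+209² = 62725 < 71824 = 268² → obtuse
(504,679,455): 455²+504² = 461041 = 679² → right
(28,96,100): 28²+96² = 10000 = 100² → right
(100,96,120): 96²+100² = 19216 > 14400 = 120² → acute
(55,8,61): 8²+55² = 3089 < 3721 = 61² → obtuse
3 of the 6 are obtuse.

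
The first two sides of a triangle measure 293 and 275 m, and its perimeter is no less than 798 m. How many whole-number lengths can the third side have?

338

Triangle inequality: 18 < x < 568. Perimeter ≥ 798 gives x ≥ 798 − 293 − 275 = 230.
So 230 ≤ x < 568; integers 230 through 567: 338 values.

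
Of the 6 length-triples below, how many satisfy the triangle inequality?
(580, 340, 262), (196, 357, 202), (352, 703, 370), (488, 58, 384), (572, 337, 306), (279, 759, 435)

4

(262,340,580): 262+340 > 580 → valid
(196,202,357): 196+202 > 357 → valid
(352,370,703): 352+370 > 703 → valid
(58,384,488): 58+384 ≤ 488 → not valid
(306,337,572): 306+337 > 572 → valid
(279,435,759): 279+435 ≤ 759 → not valid
4 of the 6 triples form a triangle.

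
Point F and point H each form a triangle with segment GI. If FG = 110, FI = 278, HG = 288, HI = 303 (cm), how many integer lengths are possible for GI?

From triangle FGI: 168 < GI < 388.
From triangle HGI: 15 < GI < 591.
Intersection: 168 < GI < 388, so integers 169 through 387: 219 values.

219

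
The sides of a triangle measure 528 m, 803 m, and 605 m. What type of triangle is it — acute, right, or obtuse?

Compare the square of the longest side to the sum of squares of the other two: 528² + 605² = 644809 = 803².

right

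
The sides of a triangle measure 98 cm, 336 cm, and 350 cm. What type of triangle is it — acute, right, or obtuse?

Compare the square of the longest side to the sum of squares of the other two: 98² + 336² = 122500 = 350².

right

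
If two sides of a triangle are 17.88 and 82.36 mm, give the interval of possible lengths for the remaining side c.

64.48 < c < 100.24

By the triangle inequality, c must be less than 17.88 + 82.36 = 100.24 and greater than |17.88 − 82.36| = 64.48.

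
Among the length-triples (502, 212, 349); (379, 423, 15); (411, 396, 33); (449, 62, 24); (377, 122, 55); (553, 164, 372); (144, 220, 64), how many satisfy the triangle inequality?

2

(212,349,502): 212+349 > 502 → valid
(15,379,423): 15+379 ≤ 423 → not valid
(33,396,411): 33+396 > 411 → valid
(24,62,449): 24+62 ≤ 449 → not valid
(55,122,377): 55+122 ≤ 377 → not valid
(164,372,553): 164+372 ≤ 553 → not valid
(64,144,220): 64+144 ≤ 220 → not valid
2 of the 7 triples form a triangle.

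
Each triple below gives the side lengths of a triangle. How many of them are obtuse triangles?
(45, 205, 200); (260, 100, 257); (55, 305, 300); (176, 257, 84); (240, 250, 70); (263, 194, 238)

1

(45,205,200): 45²+200² = 42025 = 205² → right
(260,100,257): 100²+257² = 76049 > 67600 = 260² → acute
(55,305,300): 55²+300² = 93025 = 305² → right
(176,257,84): 84²+176² = 38032 < 66049 = 257² → obtuse
(240,250,70): 70²+240² = 62500 = 250² → right
(263,194,238): 194²+238² = 94280 > 69169 = 263² → acute
1 of the 6 is obtuse.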